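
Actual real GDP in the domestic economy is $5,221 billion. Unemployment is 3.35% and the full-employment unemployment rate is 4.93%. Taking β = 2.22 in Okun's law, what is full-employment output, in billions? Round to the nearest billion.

$5,044 billion

Unemployment gap = 3.35 - 4.93 = -1.58 points, so output gap = -2.22 × (-1.58) = 3.5076%.
Since Y = Y* × (1 + gap/100), Y* = 5221/1.035076 ≈ 5044 billion.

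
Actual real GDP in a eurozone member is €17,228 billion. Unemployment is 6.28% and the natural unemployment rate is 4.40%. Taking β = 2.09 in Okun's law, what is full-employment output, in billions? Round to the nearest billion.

€17,933 billion

Unemployment gap = 6.28 - 4.4 = 1.88 points, so output gap = -2.09 × 1.88 = -3.9292%.
Since Y = Y* × (1 + gap/100), Y* = 17228/0.960708 ≈ 17933 billion.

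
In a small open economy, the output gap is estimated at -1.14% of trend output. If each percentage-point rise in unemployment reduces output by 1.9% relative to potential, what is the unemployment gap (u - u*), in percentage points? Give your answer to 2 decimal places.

0.60 percentage points

Okun's law: output gap = -β × (u - u*), so u - u* = -(output gap)/β.
u - u* = -(-1.14)/1.9 = 0.6 percentage points.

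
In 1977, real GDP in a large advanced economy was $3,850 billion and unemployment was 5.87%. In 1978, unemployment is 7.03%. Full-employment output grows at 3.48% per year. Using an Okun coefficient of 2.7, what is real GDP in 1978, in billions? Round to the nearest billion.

Δu = 7.03 - 5.87 = 1.16 points.
Okun's law (growth form): g_Y = g_Y* - β × Δu = 3.48 - 2.7 × (1.16) = 3.48 - 3.132 = 0.348%.
Real GDP in the next year = 3850 × (1 + 0.348/100) = 3850 × 1.00348 ≈ 3863 billion.

$3,863 billion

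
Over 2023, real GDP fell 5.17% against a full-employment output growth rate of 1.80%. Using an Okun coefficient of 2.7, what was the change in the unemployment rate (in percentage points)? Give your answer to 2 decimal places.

2.58 percentage points

Growth-rate Okun's law: g_Y = g_Y* - β × Δu, so Δu = (g_Y* - g_Y)/β.
Δu = (1.8 + 5.17)/2.7 = 6.97/2.7 = 2.58 percentage points.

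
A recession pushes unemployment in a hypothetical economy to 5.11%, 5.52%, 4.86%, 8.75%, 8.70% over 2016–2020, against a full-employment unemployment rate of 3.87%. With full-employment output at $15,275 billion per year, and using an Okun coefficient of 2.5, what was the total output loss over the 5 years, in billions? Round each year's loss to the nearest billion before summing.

$5,190 billion

Year 2016: gap = -2.5 × (5.11 - 3.87) = -3.1%, loss ≈ 15275 × 3.1/100 ≈ 474.
Year 2017: gap = -2.5 × (5.52 - 3.87) = -4.125%, loss ≈ 15275 × 4.125/100 ≈ 630.
Year 2018: gap = -2.5 × (4.86 - 3.87) = -2.475%, loss ≈ 15275 × 2.475/100 ≈ 378.
Year 2019: gap = -2.5 × (8.75 - 3.87) = -12.2%, loss ≈ 15275 × 12.2/100 ≈ 1864.
Year 2020: gap = -2.5 × (8.7 - 3.87) = -12.075%, loss ≈ 15275 × 12.075/100 ≈ 1844.
Total lost output = 474 + 630 + 378 + 1864 + 1844 = 5190 billion.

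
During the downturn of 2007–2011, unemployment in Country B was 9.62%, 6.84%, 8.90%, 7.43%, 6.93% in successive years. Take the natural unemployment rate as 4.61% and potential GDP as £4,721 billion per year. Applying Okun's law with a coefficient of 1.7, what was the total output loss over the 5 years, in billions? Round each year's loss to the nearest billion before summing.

Year 2007: gap = -1.7 × (9.62 - 4.61) = -8.517%, loss ≈ 4721 × 8.517/100 ≈ 402.
Year 2008: gap = -1.7 × (6.84 - 4.61) = -3.791%, loss ≈ 4721 × 3.791/100 ≈ 179.
Year 2009: gap = -1.7 × (8.9 - 4.61) = -7.293%, loss ≈ 4721 × 7.293/100 ≈ 344.
Year 2010: gap = -1.7 × (7.43 - 4.61) = -4.794%, loss ≈ 4721 × 4.794/100 ≈ 226.
Year 2011: gap = -1.7 × (6.93 - 4.61) = -3.944%, loss ≈ 4721 × 3.944/100 ≈ 186.
Total lost output = 402 + 179 + 344 + 226 + 186 = 1337 billion.

£1,337 billion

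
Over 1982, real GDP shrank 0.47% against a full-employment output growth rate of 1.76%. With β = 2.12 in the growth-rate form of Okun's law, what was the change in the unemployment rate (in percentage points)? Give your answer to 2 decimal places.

1.05 percentage points

Growth-rate Okun's law: g_Y = g_Y* - β × Δu, so Δu = (g_Y* - g_Y)/β.
Δu = (1.76 + 0.47)/2.12 = 2.23/2.12 = 1.05 percentage points.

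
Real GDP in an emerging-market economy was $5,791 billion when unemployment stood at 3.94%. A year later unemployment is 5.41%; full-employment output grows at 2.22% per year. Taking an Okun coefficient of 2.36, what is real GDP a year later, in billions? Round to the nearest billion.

Δu = 5.41 - 3.94 = 1.47 points.
Okun's law (growth form): g_Y = g_Y* - β × Δu = 2.22 - 2.36 × (1.47) = 2.22 - 3.4692 = -1.2492%.
Real GDP in the next year = 5791 × (1 - 1.2492/100) = 5791 × 0.987508 ≈ 5719 billion.

$5,719 billion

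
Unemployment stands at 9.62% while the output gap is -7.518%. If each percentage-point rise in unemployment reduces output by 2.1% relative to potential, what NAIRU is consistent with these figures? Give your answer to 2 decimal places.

From Okun's law, u - u* = -(output gap)/β = -(-7.518)/2.1 = 3.58 points.
So u* = 9.62 - 3.58 = 6.04%.

6.04%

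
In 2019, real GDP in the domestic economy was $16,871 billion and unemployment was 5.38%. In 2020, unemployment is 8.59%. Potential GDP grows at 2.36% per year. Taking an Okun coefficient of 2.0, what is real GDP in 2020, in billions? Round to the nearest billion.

$16,186 billion

Δu = 8.59 - 5.38 = 3.21 points.
Okun's law (growth form): g_Y = g_Y* - β × Δu = 2.36 - 2.0 × (3.21) = 2.36 - 6.42 = -4.06%.
Real GDP in the next year = 16871 × (1 - 4.06/100) = 16871 × 0.9594 ≈ 16186 billion.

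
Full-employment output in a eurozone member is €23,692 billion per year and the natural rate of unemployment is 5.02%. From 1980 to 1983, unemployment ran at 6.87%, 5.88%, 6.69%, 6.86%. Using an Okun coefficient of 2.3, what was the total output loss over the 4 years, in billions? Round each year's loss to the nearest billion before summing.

Year 1980: gap = -2.3 × (6.87 - 5.02) = -4.255%, loss ≈ 23692 × 4.255/100 ≈ 1008.
Year 1981: gap = -2.3 × (5.88 - 5.02) = -1.978%, loss ≈ 23692 × 1.978/100 ≈ 469.
Year 1982: gap = -2.3 × (6.69 - 5.02) = -3.841%, loss ≈ 23692 × 3.841/100 ≈ 910.
Year 1983: gap = -2.3 × (6.86 - 5.02) = -4.232%, loss ≈ 23692 × 4.232/100 ≈ 1003.
Total lost output = 1008 + 469 + 910 + 1003 = 3390 billion.

€3,390 billion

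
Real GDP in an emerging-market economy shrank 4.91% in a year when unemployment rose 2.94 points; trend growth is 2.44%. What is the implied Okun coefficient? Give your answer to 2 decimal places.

β ≈ 2.50

Growth form: g_Y = g_Y* - β × Δu, so β = (g_Y* - g_Y)/Δu.
β = (2.44 + 4.91)/2.94 = 7.35/2.94 = 2.50.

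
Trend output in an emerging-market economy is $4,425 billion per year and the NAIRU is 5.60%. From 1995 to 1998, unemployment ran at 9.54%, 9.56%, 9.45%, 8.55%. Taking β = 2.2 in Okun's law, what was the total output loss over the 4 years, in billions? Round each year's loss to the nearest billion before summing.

$1,432 billion

Year 1995: gap = -2.2 × (9.54 - 5.6) = -8.668%, loss ≈ 4425 × 8.668/100 ≈ 384.
Year 1996: gap = -2.2 × (9.56 - 5.6) = -8.712%, loss ≈ 4425 × 8.712/100 ≈ 386.
Year 1997: gap = -2.2 × (9.45 - 5.6) = -8.47%, loss ≈ 4425 × 8.47/100 ≈ 375.
Year 1998: gap = -2.2 × (8.55 - 5.6) = -6.49%, loss ≈ 4425 × 6.49/100 ≈ 287.
Total lost output = 384 + 386 + 375 + 287 = 1432 billion.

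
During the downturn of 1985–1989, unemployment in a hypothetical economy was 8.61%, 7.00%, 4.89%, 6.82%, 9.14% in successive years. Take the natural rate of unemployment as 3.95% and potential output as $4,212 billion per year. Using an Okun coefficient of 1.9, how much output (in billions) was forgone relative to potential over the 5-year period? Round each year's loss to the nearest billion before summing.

$1,337 billion

Year 1985: gap = -1.9 × (8.61 - 3.95) = -8.854%, loss ≈ 4212 × 8.854/100 ≈ 373.
Year 1986: gap = -1.9 × (7 - 3.95) = -5.795%, loss ≈ 4212 × 5.795/100 ≈ 244.
Year 1987: gap = -1.9 × (4.89 - 3.95) = -1.786%, loss ≈ 4212 × 1.786/100 ≈ 75.
Year 1988: gap = -1.9 × (6.82 - 3.95) = -5.453%, loss ≈ 4212 × 5.453/100 ≈ 230.
Year 1989: gap = -1.9 × (9.14 - 3.95) = -9.861%, loss ≈ 4212 × 9.861/100 ≈ 415.
Total lost output = 373 + 244 + 75 + 230 + 415 = 1337 billion.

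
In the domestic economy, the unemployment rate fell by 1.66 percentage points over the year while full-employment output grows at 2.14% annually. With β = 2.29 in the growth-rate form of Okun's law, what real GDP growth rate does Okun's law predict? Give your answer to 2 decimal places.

5.94%

Growth-rate Okun's law: g_Y = g_Y* - β × Δu.
g_Y = 2.14 - 2.29 × (-1.66) = 2.14 + 3.8014 = 5.9414%, i.e. 5.94% to 2 d.p.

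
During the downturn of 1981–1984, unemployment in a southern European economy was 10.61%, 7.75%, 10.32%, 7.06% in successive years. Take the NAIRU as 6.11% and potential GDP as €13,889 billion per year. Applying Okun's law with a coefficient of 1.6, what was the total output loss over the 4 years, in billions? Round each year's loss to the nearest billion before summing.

Year 1981: gap = -1.6 × (10.61 - 6.11) = -7.2%, loss ≈ 13889 × 7.2/100 ≈ 1000.
Year 1982: gap = -1.6 × (7.75 - 6.11) = -2.624%, loss ≈ 13889 × 2.624/100 ≈ 364.
Year 1983: gap = -1.6 × (10.32 - 6.11) = -6.736%, loss ≈ 13889 × 6.736/100 ≈ 936.
Year 1984: gap = -1.6 × (7.06 - 6.11) = -1.52%, loss ≈ 13889 × 1.52/100 ≈ 211.
Total lost output = 1000 + 364 + 936 + 211 = 2511 billion.

€2,511 billion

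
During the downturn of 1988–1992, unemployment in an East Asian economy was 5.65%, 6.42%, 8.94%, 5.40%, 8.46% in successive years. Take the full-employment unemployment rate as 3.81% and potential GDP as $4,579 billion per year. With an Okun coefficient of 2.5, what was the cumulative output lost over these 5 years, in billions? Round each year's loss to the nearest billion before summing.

$1,811 billion

Year 1988: gap = -2.5 × (5.65 - 3.81) = -4.6%, loss ≈ 4579 × 4.6/100 ≈ 211.
Year 1989: gap = -2.5 × (6.42 - 3.81) = -6.525%, loss ≈ 4579 × 6.525/100 ≈ 299.
Year 1990: gap = -2.5 × (8.94 - 3.81) = -12.825%, loss ≈ 4579 × 12.825/100 ≈ 587.
Year 1991: gap = -2.5 × (5.4 - 3.81) = -3.975%, loss ≈ 4579 × 3.975/100 ≈ 182.
Year 1992: gap = -2.5 × (8.46 - 3.81) = -11.625%, loss ≈ 4579 × 11.625/100 ≈ 532.
Total lost output = 211 + 299 + 587 + 182 + 532 = 1811 billion.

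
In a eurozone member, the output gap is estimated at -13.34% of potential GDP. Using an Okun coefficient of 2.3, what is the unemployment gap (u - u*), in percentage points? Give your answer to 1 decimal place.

5.8 percentage points

Okun's law: output gap = -β × (u - u*), so u - u* = -(output gap)/β.
u - u* = -(-13.34)/2.3 = 5.8 percentage points.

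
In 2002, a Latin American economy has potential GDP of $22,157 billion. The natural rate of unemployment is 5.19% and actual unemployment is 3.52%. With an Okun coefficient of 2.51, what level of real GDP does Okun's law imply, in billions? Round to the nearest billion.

Unemployment gap = 3.52 - 5.19 = -1.67 points, so the output gap is -2.51 × (-1.67) = 4.1917%.
Actual GDP = 22157 × (1 + 4.1917/100) = 22157 × 1.041917 ≈ 23086 billion.

$23,086 billion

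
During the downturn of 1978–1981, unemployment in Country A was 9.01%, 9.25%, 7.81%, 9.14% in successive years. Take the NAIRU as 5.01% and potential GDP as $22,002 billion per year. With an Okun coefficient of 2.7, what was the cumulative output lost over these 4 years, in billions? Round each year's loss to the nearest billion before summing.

$9,011 billion

Year 1978: gap = -2.7 × (9.01 - 5.01) = -10.8%, loss ≈ 22002 × 10.8/100 ≈ 2376.
Year 1979: gap = -2.7 × (9.25 - 5.01) = -11.448%, loss ≈ 22002 × 11.448/100 ≈ 2519.
Year 1980: gap = -2.7 × (7.81 - 5.01) = -7.56%, loss ≈ 22002 × 7.56/100 ≈ 1663.
Year 1981: gap = -2.7 × (9.14 - 5.01) = -11.151%, loss ≈ 22002 × 11.151/100 ≈ 2453.
Total lost output = 2376 + 2519 + 1663 + 2453 = 9011 billion.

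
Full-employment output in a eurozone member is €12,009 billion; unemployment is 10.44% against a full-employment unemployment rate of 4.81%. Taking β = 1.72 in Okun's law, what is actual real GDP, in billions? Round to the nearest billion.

Unemployment gap = 10.44 - 4.81 = 5.63 points, so the output gap is -1.72 × 5.63 = -9.6836%.
Actual GDP = 12009 × (1 - 9.6836/100) = 12009 × 0.903164 ≈ 10846 billion.

€10,846 billion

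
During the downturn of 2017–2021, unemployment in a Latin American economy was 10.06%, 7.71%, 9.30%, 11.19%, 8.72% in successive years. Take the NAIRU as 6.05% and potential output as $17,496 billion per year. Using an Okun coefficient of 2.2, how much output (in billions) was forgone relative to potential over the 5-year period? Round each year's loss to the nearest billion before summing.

$6,439 billion

Year 2017: gap = -2.2 × (10.06 - 6.05) = -8.822%, loss ≈ 17496 × 8.822/100 ≈ 1543.
Year 2018: gap = -2.2 × (7.71 - 6.05) = -3.652%, loss ≈ 17496 × 3.652/100 ≈ 639.
Year 2019: gap = -2.2 × (9.3 - 6.05) = -7.15%, loss ≈ 17496 × 7.15/100 ≈ 1251.
Year 2020: gap = -2.2 × (11.19 - 6.05) = -11.308%, loss ≈ 17496 × 11.308/100 ≈ 1978.
Year 2021: gap = -2.2 × (8.72 - 6.05) = -5.874%, loss ≈ 17496 × 5.874/100 ≈ 1028.
Total lost output = 1543 + 639 + 1251 + 1978 + 1028 = 6439 billion.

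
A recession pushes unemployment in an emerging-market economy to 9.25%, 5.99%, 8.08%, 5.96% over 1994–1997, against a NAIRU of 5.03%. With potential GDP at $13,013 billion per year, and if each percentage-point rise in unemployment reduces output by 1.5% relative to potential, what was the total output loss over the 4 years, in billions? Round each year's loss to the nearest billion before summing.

Year 1994: gap = -1.5 × (9.25 - 5.03) = -6.33%, loss ≈ 13013 × 6.33/100 ≈ 824.
Year 1995: gap = -1.5 × (5.99 - 5.03) = -1.44%, loss ≈ 13013 × 1.44/100 ≈ 187.
Year 1996: gap = -1.5 × (8.08 - 5.03) = -4.575%, loss ≈ 13013 × 4.575/100 ≈ 595.
Year 1997: gap = -1.5 × (5.96 - 5.03) = -1.395%, loss ≈ 13013 × 1.395/100 ≈ 182.
Total lost output = 824 + 187 + 595 + 182 = 1788 billion.

$1,788 billion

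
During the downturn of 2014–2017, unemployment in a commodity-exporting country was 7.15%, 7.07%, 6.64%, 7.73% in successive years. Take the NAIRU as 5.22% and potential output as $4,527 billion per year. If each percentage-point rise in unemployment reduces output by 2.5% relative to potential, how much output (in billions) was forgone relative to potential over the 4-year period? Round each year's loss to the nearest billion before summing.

Year 2014: gap = -2.5 × (7.15 - 5.22) = -4.825%, loss ≈ 4527 × 4.825/100 ≈ 218.
Year 2015: gap = -2.5 × (7.07 - 5.22) = -4.625%, loss ≈ 4527 × 4.625/100 ≈ 209.
Year 2016: gap = -2.5 × (6.64 - 5.22) = -3.55%, loss ≈ 4527 × 3.55/100 ≈ 161.
Year 2017: gap = -2.5 × (7.73 - 5.22) = -6.275%, loss ≈ 4527 × 6.275/100 ≈ 284.
Total lost output = 218 + 209 + 161 + 284 = 872 billion.

$872 billion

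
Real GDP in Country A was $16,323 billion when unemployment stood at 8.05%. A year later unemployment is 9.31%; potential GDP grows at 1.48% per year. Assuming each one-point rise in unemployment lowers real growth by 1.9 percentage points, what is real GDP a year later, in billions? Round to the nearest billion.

Δu = 9.31 - 8.05 = 1.26 points.
Okun's law (growth form): g_Y = g_Y* - β × Δu = 1.48 - 1.9 × (1.26) = 1.48 - 2.394 = -0.914%.
Real GDP in the next year = 16323 × (1 - 0.914/100) = 16323 × 0.99086 ≈ 16174 billion.

$16,174 billion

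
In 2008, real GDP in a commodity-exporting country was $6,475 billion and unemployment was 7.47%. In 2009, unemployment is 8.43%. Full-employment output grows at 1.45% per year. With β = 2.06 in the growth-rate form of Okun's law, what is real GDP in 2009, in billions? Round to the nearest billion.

Δu = 8.43 - 7.47 = 0.96 points.
Okun's law (growth form): g_Y = g_Y* - β × Δu = 1.45 - 2.06 × (0.96) = 1.45 - 1.9776 = -0.5276%.
Real GDP in the next year = 6475 × (1 - 0.5276/100) = 6475 × 0.994724 ≈ 6441 billion.

$6,441 billion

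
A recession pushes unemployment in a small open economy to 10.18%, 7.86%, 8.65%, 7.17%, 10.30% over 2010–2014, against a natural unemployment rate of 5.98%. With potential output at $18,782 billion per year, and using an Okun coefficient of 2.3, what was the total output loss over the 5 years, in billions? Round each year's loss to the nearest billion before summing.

$6,159 billion

Year 2010: gap = -2.3 × (10.18 - 5.98) = -9.66%, loss ≈ 18782 × 9.66/100 ≈ 1814.
Year 2011: gap = -2.3 × (7.86 - 5.98) = -4.324%, loss ≈ 18782 × 4.324/100 ≈ 812.
Year 2012: gap = -2.3 × (8.65 - 5.98) = -6.141%, loss ≈ 18782 × 6.141/100 ≈ 1153.
Year 2013: gap = -2.3 × (7.17 - 5.98) = -2.737%, loss ≈ 18782 × 2.737/100 ≈ 514.
Year 2014: gap = -2.3 × (10.3 - 5.98) = -9.936%, loss ≈ 18782 × 9.936/100 ≈ 1866.
Total lost output = 1814 + 812 + 1153 + 514 + 1866 = 6159 billion.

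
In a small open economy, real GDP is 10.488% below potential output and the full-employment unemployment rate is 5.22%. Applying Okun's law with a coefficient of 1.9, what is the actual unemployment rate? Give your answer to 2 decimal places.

10.74%

From Okun's law, u - u* = -(output gap)/β = -(-10.488)/1.9 = 5.52 points.
So u = 5.22 + 5.52 = 10.74%.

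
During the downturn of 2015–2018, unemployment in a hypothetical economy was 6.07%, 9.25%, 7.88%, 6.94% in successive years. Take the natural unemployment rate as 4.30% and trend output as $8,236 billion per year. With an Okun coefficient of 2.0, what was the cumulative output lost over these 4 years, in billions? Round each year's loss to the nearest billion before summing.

$2,132 billion

Year 2015: gap = -2.0 × (6.07 - 4.3) = -3.54%, loss ≈ 8236 × 3.54/100 ≈ 292.
Year 2016: gap = -2.0 × (9.25 - 4.3) = -9.9%, loss ≈ 8236 × 9.9/100 ≈ 815.
Year 2017: gap = -2.0 × (7.88 - 4.3) = -7.16%, loss ≈ 8236 × 7.16/100 ≈ 590.
Year 2018: gap = -2.0 × (6.94 - 4.3) = -5.28%, loss ≈ 8236 × 5.28/100 ≈ 435.
Total lost output = 292 + 815 + 590 + 435 = 2132 billion.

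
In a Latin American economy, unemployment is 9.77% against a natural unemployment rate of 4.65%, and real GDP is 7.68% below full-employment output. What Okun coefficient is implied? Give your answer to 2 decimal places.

β ≈ 1.50

Okun's law: output gap = -β × (u - u*).
-7.68 = -β × (9.77 - 4.65) = -β × 5.12, so β = 7.68/5.12 = 1.50.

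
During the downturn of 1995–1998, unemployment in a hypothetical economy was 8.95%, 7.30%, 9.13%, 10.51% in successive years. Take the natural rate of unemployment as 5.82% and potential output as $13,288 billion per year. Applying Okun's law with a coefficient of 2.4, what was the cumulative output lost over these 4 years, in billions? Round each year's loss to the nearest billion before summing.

$4,022 billion

Year 1995: gap = -2.4 × (8.95 - 5.82) = -7.512%, loss ≈ 13288 × 7.512/100 ≈ 998.
Year 1996: gap = -2.4 × (7.3 - 5.82) = -3.552%, loss ≈ 13288 × 3.552/100 ≈ 472.
Year 1997: gap = -2.4 × (9.13 - 5.82) = -7.944%, loss ≈ 13288 × 7.944/100 ≈ 1056.
Year 1998: gap = -2.4 × (10.51 - 5.82) = -11.256%, loss ≈ 13288 × 11.256/100 ≈ 1496.
Total lost output = 998 + 472 + 1056 + 1496 = 4022 billion.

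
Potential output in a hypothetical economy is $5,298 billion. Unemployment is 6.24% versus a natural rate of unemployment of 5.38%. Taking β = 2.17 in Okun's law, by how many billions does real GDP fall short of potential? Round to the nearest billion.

Output gap = -2.17 × (6.24 - 5.38) = -2.17 × 0.86 = -1.8662%.
Actual GDP ≈ 5298 × 0.981338 ≈ 5199 billion, so the shortfall is 5298 - 5199 = 99 billion.

$99 billion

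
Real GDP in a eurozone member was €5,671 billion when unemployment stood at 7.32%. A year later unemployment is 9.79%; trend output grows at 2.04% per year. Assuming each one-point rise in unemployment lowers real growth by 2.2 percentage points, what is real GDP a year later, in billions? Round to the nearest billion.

Δu = 9.79 - 7.32 = 2.47 points.
Okun's law (growth form): g_Y = g_Y* - β × Δu = 2.04 - 2.2 × (2.47) = 2.04 - 5.434 = -3.394%.
Real GDP in the next year = 5671 × (1 - 3.394/100) = 5671 × 0.96606 ≈ 5479 billion.

€5,479 billion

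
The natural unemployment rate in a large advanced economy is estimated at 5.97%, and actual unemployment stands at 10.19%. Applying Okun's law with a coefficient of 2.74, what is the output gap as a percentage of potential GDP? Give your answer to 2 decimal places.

-11.56%

The unemployment gap is 10.19 - 5.97 = 4.22 percentage points.
Okun's law gives an output gap of -2.74 × 4.22 = -11.5628%, i.e. 11.56% below potential.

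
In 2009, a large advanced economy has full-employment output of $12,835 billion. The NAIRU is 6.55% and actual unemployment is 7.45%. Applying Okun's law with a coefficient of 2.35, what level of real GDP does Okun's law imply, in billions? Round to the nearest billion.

Unemployment gap = 7.45 - 6.55 = 0.9 points, so the output gap is -2.35 × 0.9 = -2.115%.
Actual GDP = 12835 × (1 - 2.115/100) = 12835 × 0.97885 ≈ 12564 billion.

$12,564 billion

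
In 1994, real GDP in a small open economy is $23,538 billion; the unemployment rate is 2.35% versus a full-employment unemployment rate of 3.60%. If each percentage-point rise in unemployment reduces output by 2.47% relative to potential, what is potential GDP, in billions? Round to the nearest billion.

Unemployment gap = 2.35 - 3.6 = -1.25 points, so output gap = -2.47 × (-1.25) = 3.0875%.
Since Y = Y* × (1 + gap/100), Y* = 23538/1.030875 ≈ 22833 billion.

$22,833 billion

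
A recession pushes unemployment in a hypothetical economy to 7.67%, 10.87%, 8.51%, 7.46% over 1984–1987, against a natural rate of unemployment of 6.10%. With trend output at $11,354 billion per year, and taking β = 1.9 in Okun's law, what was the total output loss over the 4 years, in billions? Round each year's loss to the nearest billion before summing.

$2,181 billion

Year 1984: gap = -1.9 × (7.67 - 6.1) = -2.983%, loss ≈ 11354 × 2.983/100 ≈ 339.
Year 1985: gap = -1.9 × (10.87 - 6.1) = -9.063%, loss ≈ 11354 × 9.063/100 ≈ 1029.
Year 1986: gap = -1.9 × (8.51 - 6.1) = -4.579%, loss ≈ 11354 × 4.579/100 ≈ 520.
Year 1987: gap = -1.9 × (7.46 - 6.1) = -2.584%, loss ≈ 11354 × 2.584/100 ≈ 293.
Total lost output = 339 + 1029 + 520 + 293 = 2181 billion.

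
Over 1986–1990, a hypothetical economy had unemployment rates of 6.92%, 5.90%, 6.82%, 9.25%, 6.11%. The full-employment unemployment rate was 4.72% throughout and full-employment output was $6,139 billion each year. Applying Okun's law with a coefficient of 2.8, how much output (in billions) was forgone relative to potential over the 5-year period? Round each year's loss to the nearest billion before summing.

$1,960 billion

Year 1986: gap = -2.8 × (6.92 - 4.72) = -6.16%, loss ≈ 6139 × 6.16/100 ≈ 378.
Year 1987: gap = -2.8 × (5.9 - 4.72) = -3.304%, loss ≈ 6139 × 3.304/100 ≈ 203.
Year 1988: gap = -2.8 × (6.82 - 4.72) = -5.88%, loss ≈ 6139 × 5.88/100 ≈ 361.
Year 1989: gap = -2.8 × (9.25 - 4.72) = -12.684%, loss ≈ 6139 × 12.684/100 ≈ 779.
Year 1990: gap = -2.8 × (6.11 - 4.72) = -3.892%, loss ≈ 6139 × 3.892/100 ≈ 239.
Total lost output = 378 + 203 + 361 + 779 + 239 = 1960 billion.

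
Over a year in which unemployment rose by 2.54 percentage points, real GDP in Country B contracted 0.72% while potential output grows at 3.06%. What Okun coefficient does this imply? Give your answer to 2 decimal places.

Growth form: g_Y = g_Y* - β × Δu, so β = (g_Y* - g_Y)/Δu.
β = (3.06 + 0.72)/2.54 = 3.78/2.54 = 1.49.

β ≈ 1.49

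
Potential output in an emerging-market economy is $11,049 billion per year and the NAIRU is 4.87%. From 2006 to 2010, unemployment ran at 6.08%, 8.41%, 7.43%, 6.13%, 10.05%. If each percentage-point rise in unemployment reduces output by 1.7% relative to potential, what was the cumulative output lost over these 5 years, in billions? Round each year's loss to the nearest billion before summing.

$2,583 billion

Year 2006: gap = -1.7 × (6.08 - 4.87) = -2.057%, loss ≈ 11049 × 2.057/100 ≈ 227.
Year 2007: gap = -1.7 × (8.41 - 4.87) = -6.018%, loss ≈ 11049 × 6.018/100 ≈ 665.
Year 2008: gap = -1.7 × (7.43 - 4.87) = -4.352%, loss ≈ 11049 × 4.352/100 ≈ 481.
Year 2009: gap = -1.7 × (6.13 - 4.87) = -2.142%, loss ≈ 11049 × 2.142/100 ≈ 237.
Year 2010: gap = -1.7 × (10.05 - 4.87) = -8.806%, loss ≈ 11049 × 8.806/100 ≈ 973.
Total lost output = 227 + 665 + 481 + 237 + 973 = 2583 billion.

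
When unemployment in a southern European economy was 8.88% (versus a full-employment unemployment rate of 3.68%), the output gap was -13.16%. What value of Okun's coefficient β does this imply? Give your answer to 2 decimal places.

Okun's law: output gap = -β × (u - u*).
-13.16 = -β × (8.88 - 3.68) = -β × 5.2, so β = 13.16/5.2 = 2.53.

β ≈ 2.53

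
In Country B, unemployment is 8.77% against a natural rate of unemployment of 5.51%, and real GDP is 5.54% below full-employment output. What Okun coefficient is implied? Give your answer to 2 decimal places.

β ≈ 1.70

Okun's law: output gap = -β × (u - u*).
-5.54 = -β × (8.77 - 5.51) = -β × 3.26, so β = 5.54/3.26 = 1.70.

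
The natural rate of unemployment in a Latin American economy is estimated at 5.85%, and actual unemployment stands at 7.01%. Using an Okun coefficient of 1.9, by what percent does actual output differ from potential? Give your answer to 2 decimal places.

-2.20%

The unemployment gap is 7.01 - 5.85 = 1.16 percentage points.
Okun's law gives an output gap of -1.9 × 1.16 = -2.204%, i.e. 2.20% below potential.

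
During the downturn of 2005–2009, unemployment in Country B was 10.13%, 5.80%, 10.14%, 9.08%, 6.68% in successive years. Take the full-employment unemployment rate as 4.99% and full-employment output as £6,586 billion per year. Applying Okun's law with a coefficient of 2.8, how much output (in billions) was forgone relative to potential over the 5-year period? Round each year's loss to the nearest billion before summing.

Year 2005: gap = -2.8 × (10.13 - 4.99) = -14.392%, loss ≈ 6586 × 14.392/100 ≈ 948.
Year 2006: gap = -2.8 × (5.8 - 4.99) = -2.268%, loss ≈ 6586 × 2.268/100 ≈ 149.
Year 2007: gap = -2.8 × (10.14 - 4.99) = -14.42%, loss ≈ 6586 × 14.42/100 ≈ 950.
Year 2008: gap = -2.8 × (9.08 - 4.99) = -11.452%, loss ≈ 6586 × 11.452/100 ≈ 754.
Year 2009: gap = -2.8 × (6.68 - 4.99) = -4.732%, loss ≈ 6586 × 4.732/100 ≈ 312.
Total lost output = 948 + 149 + 950 + 754 + 312 = 3113 billion.

£3,113 billion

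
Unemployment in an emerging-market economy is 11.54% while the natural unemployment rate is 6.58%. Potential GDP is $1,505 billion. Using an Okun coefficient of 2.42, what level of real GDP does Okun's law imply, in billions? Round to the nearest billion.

Unemployment gap = 11.54 - 6.58 = 4.96 points, so the output gap is -2.42 × 4.96 = -12.0032%.
Actual GDP = 1505 × (1 - 12.0032/100) = 1505 × 0.879968 ≈ 1324 billion.

$1,324 billion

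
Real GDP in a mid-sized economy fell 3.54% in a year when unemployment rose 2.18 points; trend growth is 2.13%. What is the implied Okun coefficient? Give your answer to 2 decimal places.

Growth form: g_Y = g_Y* - β × Δu, so β = (g_Y* - g_Y)/Δu.
β = (2.13 + 3.54)/2.18 = 5.67/2.18 = 2.60.

β ≈ 2.60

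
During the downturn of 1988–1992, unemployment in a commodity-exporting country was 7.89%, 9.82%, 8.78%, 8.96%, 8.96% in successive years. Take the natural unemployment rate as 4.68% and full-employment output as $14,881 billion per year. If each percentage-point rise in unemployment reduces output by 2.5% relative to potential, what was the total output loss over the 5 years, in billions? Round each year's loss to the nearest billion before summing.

Year 1988: gap = -2.5 × (7.89 - 4.68) = -8.025%, loss ≈ 14881 × 8.025/100 ≈ 1194.
Year 1989: gap = -2.5 × (9.82 - 4.68) = -12.85%, loss ≈ 14881 × 12.85/100 ≈ 1912.
Year 1990: gap = -2.5 × (8.78 - 4.68) = -10.25%, loss ≈ 14881 × 10.25/100 ≈ 1525.
Year 1991: gap = -2.5 × (8.96 - 4.68) = -10.7%, loss ≈ 14881 × 10.7/100 ≈ 1592.
Year 1992: gap = -2.5 × (8.96 - 4.68) = -10.7%, loss ≈ 14881 × 10.7/100 ≈ 1592.
Total lost output = 1194 + 1912 + 1525 + 1592 + 1592 = 7815 billion.

$7,815 billion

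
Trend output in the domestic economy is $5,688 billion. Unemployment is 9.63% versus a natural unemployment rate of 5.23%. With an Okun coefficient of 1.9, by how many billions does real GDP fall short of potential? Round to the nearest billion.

$476 billion

Output gap = -1.9 × (9.63 - 5.23) = -1.9 × 4.4 = -8.36%.
Actual GDP ≈ 5688 × 0.9164 ≈ 5212 billion, so the shortfall is 5688 - 5212 = 476 billion.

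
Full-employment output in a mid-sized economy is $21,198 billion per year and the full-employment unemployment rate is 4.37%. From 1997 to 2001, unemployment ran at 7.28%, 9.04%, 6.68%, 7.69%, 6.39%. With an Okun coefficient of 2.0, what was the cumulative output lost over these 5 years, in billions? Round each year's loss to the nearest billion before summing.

Year 1997: gap = -2.0 × (7.28 - 4.37) = -5.82%, loss ≈ 21198 × 5.82/100 ≈ 1234.
Year 1998: gap = -2.0 × (9.04 - 4.37) = -9.34%, loss ≈ 21198 × 9.34/100 ≈ 1980.
Year 1999: gap = -2.0 × (6.68 - 4.37) = -4.62%, loss ≈ 21198 × 4.62/100 ≈ 979.
Year 2000: gap = -2.0 × (7.69 - 4.37) = -6.64%, loss ≈ 21198 × 6.64/100 ≈ 1408.
Year 2001: gap = -2.0 × (6.39 - 4.37) = -4.04%, loss ≈ 21198 × 4.04/100 ≈ 856.
Total lost output = 1234 + 1980 + 979 + 1408 + 856 = 6457 billion.

$6,457 billion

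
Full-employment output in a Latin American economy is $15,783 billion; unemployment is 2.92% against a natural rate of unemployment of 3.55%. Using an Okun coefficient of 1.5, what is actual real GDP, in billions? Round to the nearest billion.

$15,932 billion

Unemployment gap = 2.92 - 3.55 = -0.63 points, so the output gap is -1.5 × (-0.63) = 0.945%.
Actual GDP = 15783 × (1 + 0.945/100) = 15783 × 1.00945 ≈ 15932 billion.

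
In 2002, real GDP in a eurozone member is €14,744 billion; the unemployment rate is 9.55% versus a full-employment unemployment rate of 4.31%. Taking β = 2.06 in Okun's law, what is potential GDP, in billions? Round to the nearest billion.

€16,528 billion

Unemployment gap = 9.55 - 4.31 = 5.24 points, so output gap = -2.06 × 5.24 = -10.7944%.
Since Y = Y* × (1 + gap/100), Y* = 14744/0.892056 ≈ 16528 billion.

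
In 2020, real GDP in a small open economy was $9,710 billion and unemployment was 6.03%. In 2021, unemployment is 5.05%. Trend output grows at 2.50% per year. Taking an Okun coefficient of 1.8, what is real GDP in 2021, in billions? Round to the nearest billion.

$10,124 billion

Δu = 5.05 - 6.03 = -0.98 points.
Okun's law (growth form): g_Y = g_Y* - β × Δu = 2.50 - 1.8 × (-0.98) = 2.5 + 1.764 = 4.264%.
Real GDP in the next year = 9710 × (1 + 4.264/100) = 9710 × 1.04264 ≈ 10124 billion.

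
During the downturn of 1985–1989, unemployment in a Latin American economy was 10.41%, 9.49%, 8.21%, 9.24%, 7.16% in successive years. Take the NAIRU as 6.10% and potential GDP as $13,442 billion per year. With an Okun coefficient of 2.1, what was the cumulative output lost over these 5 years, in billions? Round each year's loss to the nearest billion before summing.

$3,955 billion

Year 1985: gap = -2.1 × (10.41 - 6.1) = -9.051%, loss ≈ 13442 × 9.051/100 ≈ 1217.
Year 1986: gap = -2.1 × (9.49 - 6.1) = -7.119%, loss ≈ 13442 × 7.119/100 ≈ 957.
Year 1987: gap = -2.1 × (8.21 - 6.1) = -4.431%, loss ≈ 13442 × 4.431/100 ≈ 596.
Year 1988: gap = -2.1 × (9.24 - 6.1) = -6.594%, loss ≈ 13442 × 6.594/100 ≈ 886.
Year 1989: gap = -2.1 × (7.16 - 6.1) = -2.226%, loss ≈ 13442 × 2.226/100 ≈ 299.
Total lost output = 1217 + 957 + 596 + 886 + 299 = 3955 billion.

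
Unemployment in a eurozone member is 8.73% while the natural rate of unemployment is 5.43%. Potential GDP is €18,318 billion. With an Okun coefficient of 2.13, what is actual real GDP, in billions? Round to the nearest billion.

Unemployment gap = 8.73 - 5.43 = 3.3 points, so the output gap is -2.13 × 3.3 = -7.029%.
Actual GDP = 18318 × (1 - 7.029/100) = 18318 × 0.92971 ≈ 17030 billion.

€17,030 billion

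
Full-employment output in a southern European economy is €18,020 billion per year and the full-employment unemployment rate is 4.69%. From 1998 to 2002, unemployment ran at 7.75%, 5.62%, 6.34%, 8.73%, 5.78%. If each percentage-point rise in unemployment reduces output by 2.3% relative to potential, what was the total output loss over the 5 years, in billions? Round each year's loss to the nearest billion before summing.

Year 1998: gap = -2.3 × (7.75 - 4.69) = -7.038%, loss ≈ 18020 × 7.038/100 ≈ 1268.
Year 1999: gap = -2.3 × (5.62 - 4.69) = -2.139%, loss ≈ 18020 × 2.139/100 ≈ 385.
Year 2000: gap = -2.3 × (6.34 - 4.69) = -3.795%, loss ≈ 18020 × 3.795/100 ≈ 684.
Year 2001: gap = -2.3 × (8.73 - 4.69) = -9.292%, loss ≈ 18020 × 9.292/100 ≈ 1674.
Year 2002: gap = -2.3 × (5.78 - 4.69) = -2.507%, loss ≈ 18020 × 2.507/100 ≈ 452.
Total lost output = 1268 + 385 + 684 + 1674 + 452 = 4463 billion.

€4,463 billion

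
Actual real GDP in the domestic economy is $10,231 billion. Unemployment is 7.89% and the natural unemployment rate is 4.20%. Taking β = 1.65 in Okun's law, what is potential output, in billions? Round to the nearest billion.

$10,894 billion

Unemployment gap = 7.89 - 4.2 = 3.69 points, so output gap = -1.65 × 3.69 = -6.0885%.
Since Y = Y* × (1 + gap/100), Y* = 10231/0.939115 ≈ 10894 billion.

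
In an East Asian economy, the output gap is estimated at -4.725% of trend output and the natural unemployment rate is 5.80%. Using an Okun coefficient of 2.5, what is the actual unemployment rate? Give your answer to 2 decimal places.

7.69%

From Okun's law, u - u* = -(output gap)/β = -(-4.725)/2.5 = 1.89 points.
So u = 5.8 + 1.89 = 7.69%.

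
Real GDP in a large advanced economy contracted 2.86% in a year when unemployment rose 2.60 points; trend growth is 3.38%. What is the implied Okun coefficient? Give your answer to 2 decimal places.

Growth form: g_Y = g_Y* - β × Δu, so β = (g_Y* - g_Y)/Δu.
β = (3.38 + 2.86)/2.60 = 6.24/2.60 = 2.40.

β ≈ 2.40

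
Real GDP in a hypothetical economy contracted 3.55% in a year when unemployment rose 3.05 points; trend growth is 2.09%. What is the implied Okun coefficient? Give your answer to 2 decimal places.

β ≈ 1.85

Growth form: g_Y = g_Y* - β × Δu, so β = (g_Y* - g_Y)/Δu.
β = (2.09 + 3.55)/3.05 = 5.64/3.05 = 1.85.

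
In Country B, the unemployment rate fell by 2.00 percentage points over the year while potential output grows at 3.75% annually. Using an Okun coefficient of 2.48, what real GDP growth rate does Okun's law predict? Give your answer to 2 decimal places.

Growth-rate Okun's law: g_Y = g_Y* - β × Δu.
g_Y = 3.75 - 2.48 × (-2.00) = 3.75 + 4.96 = 8.71%, i.e. 8.71% to 2 d.p.

8.71%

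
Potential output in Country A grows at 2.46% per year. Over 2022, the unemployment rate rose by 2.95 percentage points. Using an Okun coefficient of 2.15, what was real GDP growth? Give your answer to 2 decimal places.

Growth-rate Okun's law: g_Y = g_Y* - β × Δu.
g_Y = 2.46 - 2.15 × (2.95) = 2.46 - 6.3425 = -3.8825%, i.e. -3.88% to 2 d.p.

-3.88%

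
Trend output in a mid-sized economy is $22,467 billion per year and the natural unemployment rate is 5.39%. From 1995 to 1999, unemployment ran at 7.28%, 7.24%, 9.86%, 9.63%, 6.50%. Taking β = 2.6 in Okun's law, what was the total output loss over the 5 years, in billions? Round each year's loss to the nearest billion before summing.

$7,921 billion

Year 1995: gap = -2.6 × (7.28 - 5.39) = -4.914%, loss ≈ 22467 × 4.914/100 ≈ 1104.
Year 1996: gap = -2.6 × (7.24 - 5.39) = -4.81%, loss ≈ 22467 × 4.81/100 ≈ 1081.
Year 1997: gap = -2.6 × (9.86 - 5.39) = -11.622%, loss ≈ 22467 × 11.622/100 ≈ 2611.
Year 1998: gap = -2.6 × (9.63 - 5.39) = -11.024%, loss ≈ 22467 × 11.024/100 ≈ 2477.
Year 1999: gap = -2.6 × (6.5 - 5.39) = -2.886%, loss ≈ 22467 × 2.886/100 ≈ 648.
Total lost output = 1104 + 1081 + 2611 + 2477 + 648 = 7921 billion.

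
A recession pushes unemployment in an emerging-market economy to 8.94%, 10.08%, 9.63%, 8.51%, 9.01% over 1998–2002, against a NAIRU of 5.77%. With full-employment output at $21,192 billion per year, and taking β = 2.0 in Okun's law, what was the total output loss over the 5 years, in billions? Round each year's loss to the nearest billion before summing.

Year 1998: gap = -2.0 × (8.94 - 5.77) = -6.34%, loss ≈ 21192 × 6.34/100 ≈ 1344.
Year 1999: gap = -2.0 × (10.08 - 5.77) = -8.62%, loss ≈ 21192 × 8.62/100 ≈ 1827.
Year 2000: gap = -2.0 × (9.63 - 5.77) = -7.72%, loss ≈ 21192 × 7.72/100 ≈ 1636.
Year 2001: gap = -2.0 × (8.51 - 5.77) = -5.48%, loss ≈ 21192 × 5.48/100 ≈ 1161.
Year 2002: gap = -2.0 × (9.01 - 5.77) = -6.48%, loss ≈ 21192 × 6.48/100 ≈ 1373.
Total lost output = 1344 + 1827 + 1636 + 1161 + 1373 = 7341 billion.

$7,341 billion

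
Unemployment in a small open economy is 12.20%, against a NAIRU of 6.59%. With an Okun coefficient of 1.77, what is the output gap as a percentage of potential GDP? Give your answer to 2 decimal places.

-9.93%

The unemployment gap is 12.2 - 6.59 = 5.61 percentage points.
Okun's law gives an output gap of -1.77 × 5.61 = -9.9297%, i.e. 9.93% below potential.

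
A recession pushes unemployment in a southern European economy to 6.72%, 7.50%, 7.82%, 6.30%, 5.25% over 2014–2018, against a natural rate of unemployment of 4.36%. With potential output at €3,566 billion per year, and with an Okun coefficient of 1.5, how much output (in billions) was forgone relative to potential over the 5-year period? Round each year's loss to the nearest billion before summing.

Year 2014: gap = -1.5 × (6.72 - 4.36) = -3.54%, loss ≈ 3566 × 3.54/100 ≈ 126.
Year 2015: gap = -1.5 × (7.5 - 4.36) = -4.71%, loss ≈ 3566 × 4.71/100 ≈ 168.
Year 2016: gap = -1.5 × (7.82 - 4.36) = -5.19%, loss ≈ 3566 × 5.19/100 ≈ 185.
Year 2017: gap = -1.5 × (6.3 - 4.36) = -2.91%, loss ≈ 3566 × 2.91/100 ≈ 104.
Year 2018: gap = -1.5 × (5.25 - 4.36) = -1.335%, loss ≈ 3566 × 1.335/100 ≈ 48.
Total lost output = 126 + 168 + 185 + 104 + 48 = 631 billion.

€631 billion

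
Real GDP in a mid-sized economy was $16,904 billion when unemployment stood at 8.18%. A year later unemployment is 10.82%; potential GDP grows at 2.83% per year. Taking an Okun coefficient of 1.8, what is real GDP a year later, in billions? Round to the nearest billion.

Δu = 10.82 - 8.18 = 2.64 points.
Okun's law (growth form): g_Y = g_Y* - β × Δu = 2.83 - 1.8 × (2.64) = 2.83 - 4.752 = -1.922%.
Real GDP in the next year = 16904 × (1 - 1.922/100) = 16904 × 0.98078 ≈ 16579 billion.

$16,579 billion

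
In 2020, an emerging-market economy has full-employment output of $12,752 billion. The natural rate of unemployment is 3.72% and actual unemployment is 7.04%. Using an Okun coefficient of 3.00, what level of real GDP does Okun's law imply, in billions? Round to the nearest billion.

Unemployment gap = 7.04 - 3.72 = 3.32 points, so the output gap is -3 × 3.32 = -9.96%.
Actual GDP = 12752 × (1 - 9.96/100) = 12752 × 0.9004 ≈ 11482 billion.

$11,482 billion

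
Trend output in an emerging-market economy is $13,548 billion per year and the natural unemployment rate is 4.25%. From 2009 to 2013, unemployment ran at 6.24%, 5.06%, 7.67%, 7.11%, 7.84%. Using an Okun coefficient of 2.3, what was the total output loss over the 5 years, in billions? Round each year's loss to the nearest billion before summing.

Year 2009: gap = -2.3 × (6.24 - 4.25) = -4.577%, loss ≈ 13548 × 4.577/100 ≈ 620.
Year 2010: gap = -2.3 × (5.06 - 4.25) = -1.863%, loss ≈ 13548 × 1.863/100 ≈ 252.
Year 2011: gap = -2.3 × (7.67 - 4.25) = -7.866%, loss ≈ 13548 × 7.866/100 ≈ 1066.
Year 2012: gap = -2.3 × (7.11 - 4.25) = -6.578%, loss ≈ 13548 × 6.578/100 ≈ 891.
Year 2013: gap = -2.3 × (7.84 - 4.25) = -8.257%, loss ≈ 13548 × 8.257/100 ≈ 1119.
Total lost output = 620 + 252 + 1066 + 891 + 1119 = 3948 billion.

$3,948 billion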